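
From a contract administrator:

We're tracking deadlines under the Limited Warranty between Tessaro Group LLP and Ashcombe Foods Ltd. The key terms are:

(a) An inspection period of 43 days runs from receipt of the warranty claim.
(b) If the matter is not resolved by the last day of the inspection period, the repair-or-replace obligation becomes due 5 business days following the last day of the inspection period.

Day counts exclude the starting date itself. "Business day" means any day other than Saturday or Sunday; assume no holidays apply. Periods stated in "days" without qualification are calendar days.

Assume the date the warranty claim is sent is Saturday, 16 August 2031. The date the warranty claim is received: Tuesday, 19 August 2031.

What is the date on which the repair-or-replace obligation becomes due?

8 October 2031

Adding 43 calendar days to 19 August 2031 gives 1 October 2031, which is the last day of the inspection period.
From Wednesday, 1 October 2031, 5 business days (Oct 2, Oct 3, Oct 6, Oct 7, Oct 8, skipping weekends) brings us to Wednesday, 8 October 2031, which is the date on which the repair-or-replace obligation becomes due.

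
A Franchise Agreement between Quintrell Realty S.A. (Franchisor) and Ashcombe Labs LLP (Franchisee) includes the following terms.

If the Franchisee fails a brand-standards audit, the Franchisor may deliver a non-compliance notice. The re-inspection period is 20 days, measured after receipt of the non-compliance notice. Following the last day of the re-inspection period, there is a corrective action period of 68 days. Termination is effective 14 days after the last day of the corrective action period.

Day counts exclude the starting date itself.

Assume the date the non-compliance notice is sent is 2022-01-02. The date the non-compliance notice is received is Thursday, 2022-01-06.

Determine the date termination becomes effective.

2022-04-18

The last day of the re-inspection period: 2022-01-06 + 20 days = 2022-01-26.
Adding 68 calendar days to 2022-01-26 gives 2022-04-04, which is the last day of the corrective action period.
The date termination becomes effective: 2022-04-04 + 14 days = 2022-04-18.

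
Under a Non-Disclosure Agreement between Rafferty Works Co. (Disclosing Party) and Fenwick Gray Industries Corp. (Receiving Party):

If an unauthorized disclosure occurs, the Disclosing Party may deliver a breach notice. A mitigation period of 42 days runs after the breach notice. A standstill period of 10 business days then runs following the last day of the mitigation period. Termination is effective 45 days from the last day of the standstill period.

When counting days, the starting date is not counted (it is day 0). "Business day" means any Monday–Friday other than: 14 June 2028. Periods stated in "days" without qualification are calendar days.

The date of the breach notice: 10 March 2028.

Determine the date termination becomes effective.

19 June 2028

Adding 42 calendar days to 10 March 2028 gives 21 April 2028, which is the last day of the mitigation period.
The last day of the standstill period: counting 10 business days from Friday, 21 April 2028 (Apr 24, Apr 25, Apr 26, Apr 27, Apr 28, May 1, May 2, May 3, May 4, May 5, skipping weekends) reaches Friday, 5 May 2028.
The date termination becomes effective: 45 calendar days after 5 May 2028 is 19 June 2028.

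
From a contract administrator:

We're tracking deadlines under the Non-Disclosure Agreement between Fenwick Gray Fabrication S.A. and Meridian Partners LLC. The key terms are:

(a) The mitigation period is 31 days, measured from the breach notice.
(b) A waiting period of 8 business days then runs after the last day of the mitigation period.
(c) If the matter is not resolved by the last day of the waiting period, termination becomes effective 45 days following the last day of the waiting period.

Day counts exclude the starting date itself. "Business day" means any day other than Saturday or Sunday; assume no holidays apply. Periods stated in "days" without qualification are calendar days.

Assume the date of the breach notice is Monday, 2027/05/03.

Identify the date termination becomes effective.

The last day of the mitigation period: 31 calendar days after 2027/05/03 is 2027/06/03.
From Thursday, 2027/06/03, 8 business days (Jun 4, Jun 7, Jun 8, Jun 9, Jun 10, Jun 11, Jun 14, Jun 15, skipping weekends) brings us to Tuesday, 2027/06/15, which is the last day of the waiting period.
The date termination becomes effective: 45 calendar days after 2027/06/15 is 2027/07/30.

2027/07/30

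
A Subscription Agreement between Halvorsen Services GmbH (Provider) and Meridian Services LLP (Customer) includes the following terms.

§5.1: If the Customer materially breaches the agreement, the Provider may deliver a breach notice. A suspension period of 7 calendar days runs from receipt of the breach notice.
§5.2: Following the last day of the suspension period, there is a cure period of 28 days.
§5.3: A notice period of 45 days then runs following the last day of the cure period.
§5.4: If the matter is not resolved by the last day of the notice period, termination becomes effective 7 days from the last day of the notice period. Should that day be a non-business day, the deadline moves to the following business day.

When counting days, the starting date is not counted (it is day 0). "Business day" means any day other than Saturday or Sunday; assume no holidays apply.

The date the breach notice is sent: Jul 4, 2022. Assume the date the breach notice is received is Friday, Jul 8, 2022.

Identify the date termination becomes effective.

Oct 3, 2022

The last day of the suspension period: 7 calendar days after Jul 8, 2022 is Jul 15, 2022.
The last day of the cure period: 28 calendar days after Jul 15, 2022 is Aug 12, 2022.
The last day of the notice period: 45 calendar days after Aug 12, 2022 is Sep 26, 2022.
Adding 7 calendar days to Sep 26, 2022 gives Oct 3, 2022, which is the date termination becomes effective. Oct 3, 2022 is a Monday, so no roll-forward applies.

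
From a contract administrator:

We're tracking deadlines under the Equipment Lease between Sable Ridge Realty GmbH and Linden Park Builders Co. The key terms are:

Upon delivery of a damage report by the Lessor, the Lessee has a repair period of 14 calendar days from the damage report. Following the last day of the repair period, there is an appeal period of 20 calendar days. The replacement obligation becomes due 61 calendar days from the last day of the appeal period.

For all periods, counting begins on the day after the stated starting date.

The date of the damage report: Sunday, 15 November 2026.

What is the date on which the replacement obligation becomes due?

18 February 2027

The last day of the repair period: 15 November 2026 + 14 days = 29 November 2026.
The last day of the appeal period: 29 November 2026 + 20 days = 19 December 2026.
Adding 61 calendar days to 19 December 2026 gives 18 February 2027, which is the date on which the replacement obligation becomes due.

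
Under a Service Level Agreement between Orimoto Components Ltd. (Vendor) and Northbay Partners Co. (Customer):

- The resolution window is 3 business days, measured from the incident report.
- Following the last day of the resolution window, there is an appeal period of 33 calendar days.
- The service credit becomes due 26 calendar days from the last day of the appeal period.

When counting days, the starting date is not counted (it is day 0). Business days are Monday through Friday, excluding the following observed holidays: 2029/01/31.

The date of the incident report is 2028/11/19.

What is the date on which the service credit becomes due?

2029/01/20

The last day of the resolution window: counting 3 business days from Sunday, 2028/11/19 (Nov 20, Nov 21, Nov 22, skipping weekends) reaches Wednesday, 2028/11/22.
The last day of the appeal period: 2028/11/22 + 33 days = 2028/12/25.
The date on which the service credit becomes due: 2028/12/25 + 26 days = 2029/01/20.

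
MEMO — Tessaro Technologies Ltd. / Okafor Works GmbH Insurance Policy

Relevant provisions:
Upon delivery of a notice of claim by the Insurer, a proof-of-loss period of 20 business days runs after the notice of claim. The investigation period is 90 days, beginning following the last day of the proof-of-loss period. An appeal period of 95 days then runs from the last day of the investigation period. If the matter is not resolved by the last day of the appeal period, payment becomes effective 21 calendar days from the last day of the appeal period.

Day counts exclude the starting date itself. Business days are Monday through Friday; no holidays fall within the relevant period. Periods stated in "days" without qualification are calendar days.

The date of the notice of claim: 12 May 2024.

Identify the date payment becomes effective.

From Sunday, 12 May 2024, 20 business days (May 13, May 14, May 15, May 16, …, Jun 5, Jun 6, Jun 7, skipping weekends) brings us to Friday, 7 June 2024, which is the last day of the proof-of-loss period.
The last day of the investigation period: 90 calendar days after 7 June 2024 is 5 September 2024.
The last day of the appeal period: 95 calendar days after 5 September 2024 is 9 December 2024.
The date payment becomes effective: 9 December 2024 + 21 days = 30 December 2024.

30 December 2024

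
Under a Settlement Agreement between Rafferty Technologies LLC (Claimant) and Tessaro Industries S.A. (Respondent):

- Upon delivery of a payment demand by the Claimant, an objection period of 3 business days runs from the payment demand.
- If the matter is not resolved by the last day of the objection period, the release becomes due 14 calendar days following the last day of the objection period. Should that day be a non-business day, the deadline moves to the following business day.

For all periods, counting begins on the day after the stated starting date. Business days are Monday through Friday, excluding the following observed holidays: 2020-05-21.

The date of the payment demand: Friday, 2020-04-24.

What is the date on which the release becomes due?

2020-05-13

The last day of the objection period: counting 3 business days from Friday, 2020-04-24 (Apr 27, Apr 28, Apr 29, skipping weekends) reaches Wednesday, 2020-04-29.
The date on which the release becomes due: 2020-04-29 + 14 days = 2020-05-13. 2020-05-13 is a Wednesday and is not a listed holiday, so no roll-forward applies.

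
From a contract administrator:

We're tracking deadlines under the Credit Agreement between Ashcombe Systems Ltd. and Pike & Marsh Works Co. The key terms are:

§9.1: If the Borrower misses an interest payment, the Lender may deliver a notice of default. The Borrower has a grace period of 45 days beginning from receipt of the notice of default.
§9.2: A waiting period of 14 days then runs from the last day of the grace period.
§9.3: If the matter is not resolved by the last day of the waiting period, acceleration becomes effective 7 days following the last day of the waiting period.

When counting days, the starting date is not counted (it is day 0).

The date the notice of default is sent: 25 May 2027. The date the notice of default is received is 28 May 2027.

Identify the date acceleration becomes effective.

Adding 45 calendar days to 28 May 2027 gives 12 July 2027, which is the last day of the grace period.
The last day of the waiting period: 14 calendar days after 12 July 2027 is 26 July 2027.
The date acceleration becomes effective: 7 calendar days after 26 July 2027 is 2 August 2027.

2 August 2027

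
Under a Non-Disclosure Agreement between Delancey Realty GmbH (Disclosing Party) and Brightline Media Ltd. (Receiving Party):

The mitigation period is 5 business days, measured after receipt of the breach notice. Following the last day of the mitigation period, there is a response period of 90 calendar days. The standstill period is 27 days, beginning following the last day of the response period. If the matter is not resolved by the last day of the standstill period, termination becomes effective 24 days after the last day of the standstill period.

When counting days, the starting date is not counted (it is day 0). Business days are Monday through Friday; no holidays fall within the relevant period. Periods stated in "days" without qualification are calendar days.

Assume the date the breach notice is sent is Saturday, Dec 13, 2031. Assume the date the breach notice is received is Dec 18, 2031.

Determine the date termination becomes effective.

From Thursday, Dec 18, 2031, 5 business days (Dec 19, Dec 22, Dec 23, Dec 24, Dec 25, skipping weekends) brings us to Thursday, Dec 25, 2031, which is the last day of the mitigation period.
The last day of the response period: Dec 25, 2031 + 90 days = Mar 24, 2032.
The last day of the standstill period: Mar 24, 2032 + 27 days = Apr 20, 2032.
The date termination becomes effective: Apr 20, 2032 + 24 days = May 14, 2032.

May 14, 2032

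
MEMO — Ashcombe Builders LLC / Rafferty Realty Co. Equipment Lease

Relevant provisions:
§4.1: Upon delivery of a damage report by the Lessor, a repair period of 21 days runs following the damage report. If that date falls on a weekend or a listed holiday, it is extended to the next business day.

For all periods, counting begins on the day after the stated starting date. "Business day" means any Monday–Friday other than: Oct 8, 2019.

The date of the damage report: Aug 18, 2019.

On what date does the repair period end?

Sep 9, 2019

The last day of the repair period: Aug 18, 2019 + 21 days = Sep 8, 2019. That falls on a Sunday, so it rolls to the next business day, Monday, Sep 9, 2019.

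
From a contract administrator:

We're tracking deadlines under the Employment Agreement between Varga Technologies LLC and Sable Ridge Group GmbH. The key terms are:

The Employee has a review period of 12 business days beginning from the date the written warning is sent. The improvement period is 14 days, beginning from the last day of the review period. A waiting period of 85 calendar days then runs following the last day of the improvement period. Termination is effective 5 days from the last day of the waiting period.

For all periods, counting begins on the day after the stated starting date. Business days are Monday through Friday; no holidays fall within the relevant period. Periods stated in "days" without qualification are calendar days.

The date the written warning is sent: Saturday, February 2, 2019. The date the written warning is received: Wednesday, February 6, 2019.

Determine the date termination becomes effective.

June 3, 2019

From Saturday, February 2, 2019, 12 business days (Feb 4, Feb 5, Feb 6, Feb 7, …, Feb 15, Feb 18, Feb 19, skipping weekends) brings us to Tuesday, February 19, 2019, which is the last day of the review period.
Adding 14 calendar days to February 19, 2019 gives March 5, 2019, which is the last day of the improvement period.
Adding 85 calendar days to March 5, 2019 gives May 29, 2019, which is the last day of the waiting period.
The date termination becomes effective: 5 calendar days after May 29, 2019 is June 3, 2019.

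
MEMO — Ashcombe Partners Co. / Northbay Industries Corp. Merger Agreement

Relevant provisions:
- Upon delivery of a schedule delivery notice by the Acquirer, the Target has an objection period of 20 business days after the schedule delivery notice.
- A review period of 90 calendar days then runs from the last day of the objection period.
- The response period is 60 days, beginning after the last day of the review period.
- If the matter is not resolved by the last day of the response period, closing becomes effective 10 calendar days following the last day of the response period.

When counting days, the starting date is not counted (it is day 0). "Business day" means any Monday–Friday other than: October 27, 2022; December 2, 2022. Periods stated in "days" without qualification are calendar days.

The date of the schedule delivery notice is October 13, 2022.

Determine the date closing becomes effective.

April 20, 2023

The last day of the objection period: 20 business days after Thursday, October 13, 2022, skipping weekends and the listed holiday on Oct 27 — Oct 14, Oct 17, Oct 18, Oct 19, …, Nov 9, Nov 10, Nov 11 — lands on Friday, November 11, 2022.
The last day of the review period: November 11, 2022 + 90 days = February 9, 2023.
The last day of the response period: February 9, 2023 + 60 days = April 10, 2023.
Adding 10 calendar days to April 10, 2023 gives April 20, 2023, which is the date closing becomes effective.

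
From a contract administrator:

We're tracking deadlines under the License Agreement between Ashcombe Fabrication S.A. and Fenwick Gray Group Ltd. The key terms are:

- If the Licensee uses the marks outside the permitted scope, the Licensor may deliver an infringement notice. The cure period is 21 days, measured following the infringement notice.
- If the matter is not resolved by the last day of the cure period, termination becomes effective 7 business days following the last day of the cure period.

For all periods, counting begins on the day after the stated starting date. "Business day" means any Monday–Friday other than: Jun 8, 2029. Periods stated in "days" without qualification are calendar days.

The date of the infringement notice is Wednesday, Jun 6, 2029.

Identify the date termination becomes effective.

Adding 21 calendar days to Jun 6, 2029 gives Jun 27, 2029, which is the last day of the cure period.
From Wednesday, Jun 27, 2029, 7 business days (Jun 28, Jun 29, Jul 2, Jul 3, Jul 4, Jul 5, Jul 6, skipping weekends) brings us to Friday, Jul 6, 2029, which is the date termination becomes effective.

Jul 6, 2029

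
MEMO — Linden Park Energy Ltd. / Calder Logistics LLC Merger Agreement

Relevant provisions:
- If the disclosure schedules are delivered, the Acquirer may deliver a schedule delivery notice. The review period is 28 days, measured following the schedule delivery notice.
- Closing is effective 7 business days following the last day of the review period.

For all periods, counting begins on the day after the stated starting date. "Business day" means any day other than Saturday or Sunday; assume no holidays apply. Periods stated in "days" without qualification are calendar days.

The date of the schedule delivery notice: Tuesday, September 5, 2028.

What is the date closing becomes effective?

October 12, 2028

The last day of the review period: September 5, 2028 + 28 days = October 3, 2028.
The date closing becomes effective: counting 7 business days from Tuesday, October 3, 2028 (Oct 4, Oct 5, Oct 6, Oct 9, Oct 10, Oct 11, Oct 12, skipping weekends) reaches Thursday, October 12, 2028.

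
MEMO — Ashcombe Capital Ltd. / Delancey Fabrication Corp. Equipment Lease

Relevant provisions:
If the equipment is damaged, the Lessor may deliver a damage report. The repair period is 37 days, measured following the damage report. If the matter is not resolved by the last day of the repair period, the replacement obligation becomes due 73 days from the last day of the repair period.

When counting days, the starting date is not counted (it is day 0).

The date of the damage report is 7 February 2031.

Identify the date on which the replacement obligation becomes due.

28 May 2031

The last day of the repair period: 37 calendar days after 7 February 2031 is 16 March 2031.
The date on which the replacement obligation becomes due: 16 March 2031 + 73 days = 28 May 2031.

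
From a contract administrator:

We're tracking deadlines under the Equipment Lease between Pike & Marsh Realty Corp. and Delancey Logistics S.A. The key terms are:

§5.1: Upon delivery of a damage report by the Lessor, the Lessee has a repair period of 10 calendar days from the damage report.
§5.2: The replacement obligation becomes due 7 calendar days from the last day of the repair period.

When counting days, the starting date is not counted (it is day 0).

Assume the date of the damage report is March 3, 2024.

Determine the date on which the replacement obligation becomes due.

The last day of the repair period: March 3, 2024 + 10 days = March 13, 2024.
Adding 7 calendar days to March 13, 2024 gives March 20, 2024, which is the date on which the replacement obligation becomes due.

March 20, 2024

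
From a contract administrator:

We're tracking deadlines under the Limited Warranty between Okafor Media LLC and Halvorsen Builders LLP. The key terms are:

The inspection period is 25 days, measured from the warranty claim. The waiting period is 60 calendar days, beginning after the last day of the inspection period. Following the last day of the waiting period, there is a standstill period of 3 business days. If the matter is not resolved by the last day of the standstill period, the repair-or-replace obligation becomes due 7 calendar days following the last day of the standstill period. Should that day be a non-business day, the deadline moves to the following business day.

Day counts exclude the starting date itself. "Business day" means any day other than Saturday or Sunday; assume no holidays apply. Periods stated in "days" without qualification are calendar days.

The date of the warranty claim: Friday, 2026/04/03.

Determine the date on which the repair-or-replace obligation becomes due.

Adding 25 calendar days to 2026/04/03 gives 2026/04/28, which is the last day of the inspection period.
The last day of the waiting period: 60 calendar days after 2026/04/28 is 2026/06/27.
The last day of the standstill period: counting 3 business days from Saturday, 2026/06/27 (Jun 29, Jun 30, Jul 1, skipping weekends) reaches Wednesday, 2026/07/01.
The date on which the repair-or-replace obligation becomes due: 2026/07/01 + 7 days = 2026/07/08. 2026/07/08 is a Wednesday, so no roll-forward applies.

2026/07/08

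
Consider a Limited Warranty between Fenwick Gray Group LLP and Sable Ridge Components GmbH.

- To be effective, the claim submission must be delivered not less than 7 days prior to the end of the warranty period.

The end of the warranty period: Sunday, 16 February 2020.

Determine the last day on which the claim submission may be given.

9 February 2020

Counting back 7 calendar days from 16 February 2020 gives 9 February 2020.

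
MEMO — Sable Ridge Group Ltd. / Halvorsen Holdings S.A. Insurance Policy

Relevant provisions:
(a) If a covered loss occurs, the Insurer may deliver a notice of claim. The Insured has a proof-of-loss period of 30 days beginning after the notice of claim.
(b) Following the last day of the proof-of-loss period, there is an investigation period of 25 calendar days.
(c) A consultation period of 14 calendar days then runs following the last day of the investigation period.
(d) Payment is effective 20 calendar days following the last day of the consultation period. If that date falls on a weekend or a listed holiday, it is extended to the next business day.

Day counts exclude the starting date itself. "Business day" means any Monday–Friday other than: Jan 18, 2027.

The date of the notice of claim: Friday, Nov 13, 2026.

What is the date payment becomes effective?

Feb 10, 2027

Adding 30 calendar days to Nov 13, 2026 gives Dec 13, 2026, which is the last day of the proof-of-loss period.
The last day of the investigation period: Dec 13, 2026 + 25 days = Jan 7, 2027.
The last day of the consultation period: 14 calendar days after Jan 7, 2027 is Jan 21, 2027.
Adding 20 calendar days to Jan 21, 2027 gives Feb 10, 2027, which is the date payment becomes effective. Feb 10, 2027 is a Wednesday and is not a listed holiday, so no roll-forward applies.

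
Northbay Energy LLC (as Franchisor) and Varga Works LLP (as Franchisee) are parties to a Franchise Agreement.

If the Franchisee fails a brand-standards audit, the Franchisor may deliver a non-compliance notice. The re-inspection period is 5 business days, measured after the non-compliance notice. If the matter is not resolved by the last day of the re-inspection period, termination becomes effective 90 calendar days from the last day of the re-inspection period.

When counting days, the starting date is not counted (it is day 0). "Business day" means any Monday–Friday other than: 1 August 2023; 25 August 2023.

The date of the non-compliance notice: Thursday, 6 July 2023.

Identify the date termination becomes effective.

11 October 2023

From Thursday, 6 July 2023, 5 business days (Jul 7, Jul 10, Jul 11, Jul 12, Jul 13, skipping weekends) brings us to Thursday, 13 July 2023, which is the last day of the re-inspection period.
Adding 90 calendar days to 13 July 2023 gives 11 October 2023, which is the date termination becomes effective.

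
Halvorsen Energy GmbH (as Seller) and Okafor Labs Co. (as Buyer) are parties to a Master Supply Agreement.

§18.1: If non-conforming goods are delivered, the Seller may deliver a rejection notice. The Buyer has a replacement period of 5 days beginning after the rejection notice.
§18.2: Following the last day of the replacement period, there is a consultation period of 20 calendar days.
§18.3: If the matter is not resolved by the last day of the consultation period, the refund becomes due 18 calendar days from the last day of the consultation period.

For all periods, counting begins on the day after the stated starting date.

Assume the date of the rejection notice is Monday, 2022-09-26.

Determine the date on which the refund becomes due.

Adding 5 calendar days to 2022-09-26 gives 2022-10-01, which is the last day of the replacement period.
Adding 20 calendar days to 2022-10-01 gives 2022-10-21, which is the last day of the consultation period.
Adding 18 calendar days to 2022-10-21 gives 2022-11-08, which is the date on which the refund becomes due.

2022-11-08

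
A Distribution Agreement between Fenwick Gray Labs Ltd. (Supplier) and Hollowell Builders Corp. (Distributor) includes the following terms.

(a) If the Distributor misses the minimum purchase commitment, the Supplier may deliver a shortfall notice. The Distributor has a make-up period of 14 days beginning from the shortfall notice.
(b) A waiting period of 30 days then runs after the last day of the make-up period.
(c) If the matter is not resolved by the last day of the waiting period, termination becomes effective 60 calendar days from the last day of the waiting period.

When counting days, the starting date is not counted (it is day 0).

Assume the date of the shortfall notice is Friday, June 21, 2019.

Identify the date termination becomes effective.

Adding 14 calendar days to June 21, 2019 gives July 5, 2019, which is the last day of the make-up period.
The last day of the waiting period: July 5, 2019 + 30 days = August 4, 2019.
The date termination becomes effective: 60 calendar days after August 4, 2019 is October 3, 2019.

October 3, 2019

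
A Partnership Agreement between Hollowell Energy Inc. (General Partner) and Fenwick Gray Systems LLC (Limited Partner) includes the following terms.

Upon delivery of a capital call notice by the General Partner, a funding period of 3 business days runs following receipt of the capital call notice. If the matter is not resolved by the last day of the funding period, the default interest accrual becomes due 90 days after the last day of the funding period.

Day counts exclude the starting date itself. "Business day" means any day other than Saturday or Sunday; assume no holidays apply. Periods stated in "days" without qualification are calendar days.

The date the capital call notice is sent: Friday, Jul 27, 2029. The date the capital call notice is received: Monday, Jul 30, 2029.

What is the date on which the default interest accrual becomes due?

The last day of the funding period: counting 3 business days from Monday, Jul 30, 2029 (Jul 31, Aug 1, Aug 2, skipping weekends) reaches Thursday, Aug 2, 2029.
Adding 90 calendar days to Aug 2, 2029 gives Oct 31, 2029, which is the date on which the default interest accrual becomes due.

Oct 31, 2029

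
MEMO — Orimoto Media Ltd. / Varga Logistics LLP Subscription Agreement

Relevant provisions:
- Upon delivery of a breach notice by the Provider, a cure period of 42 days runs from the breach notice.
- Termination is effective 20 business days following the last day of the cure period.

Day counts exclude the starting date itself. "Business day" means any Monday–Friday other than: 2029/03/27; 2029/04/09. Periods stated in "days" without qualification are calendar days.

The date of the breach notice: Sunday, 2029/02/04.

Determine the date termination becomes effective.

2029/04/17

The last day of the cure period: 42 calendar days after 2029/02/04 is 2029/03/18.
From Sunday, 2029/03/18, 20 business days (Mar 19, Mar 20, Mar 21, Mar 22, …, Apr 13, Apr 16, Apr 17, skipping weekends and the listed holidays on Mar 27, Apr 9) brings us to Tuesday, 2029/04/17, which is the date termination becomes effective.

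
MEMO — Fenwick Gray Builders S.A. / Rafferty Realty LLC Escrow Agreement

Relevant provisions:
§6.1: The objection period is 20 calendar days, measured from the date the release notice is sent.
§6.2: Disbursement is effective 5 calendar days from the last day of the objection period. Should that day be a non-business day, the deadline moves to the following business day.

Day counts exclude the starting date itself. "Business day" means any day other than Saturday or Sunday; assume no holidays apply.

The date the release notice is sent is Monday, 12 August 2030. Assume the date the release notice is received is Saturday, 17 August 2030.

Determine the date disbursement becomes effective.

The last day of the objection period: 20 calendar days after 12 August 2030 is 1 September 2030.
The date disbursement becomes effective: 5 calendar days after 1 September 2030 is 6 September 2030. 6 September 2030 is a Friday, so no roll-forward applies.

6 September 2030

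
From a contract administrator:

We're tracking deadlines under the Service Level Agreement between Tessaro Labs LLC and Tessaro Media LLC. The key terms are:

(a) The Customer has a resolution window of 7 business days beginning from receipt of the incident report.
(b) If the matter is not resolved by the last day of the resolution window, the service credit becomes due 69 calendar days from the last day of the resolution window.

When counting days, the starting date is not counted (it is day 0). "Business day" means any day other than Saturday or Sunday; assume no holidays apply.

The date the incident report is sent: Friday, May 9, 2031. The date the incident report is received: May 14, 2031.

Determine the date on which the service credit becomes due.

The last day of the resolution window: 7 business days after Wednesday, May 14, 2031, skipping weekends — May 15, May 16, May 19, May 20, May 21, May 22, May 23 — lands on Friday, May 23, 2031.
The date on which the service credit becomes due: 69 calendar days after May 23, 2031 is July 31, 2031.

July 31, 2031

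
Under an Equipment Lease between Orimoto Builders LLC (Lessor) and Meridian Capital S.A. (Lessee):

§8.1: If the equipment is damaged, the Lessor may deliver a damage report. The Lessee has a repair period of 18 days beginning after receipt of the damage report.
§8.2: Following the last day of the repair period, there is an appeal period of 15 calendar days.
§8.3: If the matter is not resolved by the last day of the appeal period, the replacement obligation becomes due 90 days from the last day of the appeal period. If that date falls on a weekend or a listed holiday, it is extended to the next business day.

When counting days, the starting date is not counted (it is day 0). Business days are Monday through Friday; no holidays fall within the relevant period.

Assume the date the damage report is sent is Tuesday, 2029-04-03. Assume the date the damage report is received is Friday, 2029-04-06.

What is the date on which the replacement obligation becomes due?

The last day of the repair period: 2029-04-06 + 18 days = 2029-04-24.
The last day of the appeal period: 2029-04-24 + 15 days = 2029-05-09.
The date on which the replacement obligation becomes due: 2029-05-09 + 90 days = 2029-08-07. 2029-08-07 is a Tuesday, so no roll-forward applies.

2029-08-07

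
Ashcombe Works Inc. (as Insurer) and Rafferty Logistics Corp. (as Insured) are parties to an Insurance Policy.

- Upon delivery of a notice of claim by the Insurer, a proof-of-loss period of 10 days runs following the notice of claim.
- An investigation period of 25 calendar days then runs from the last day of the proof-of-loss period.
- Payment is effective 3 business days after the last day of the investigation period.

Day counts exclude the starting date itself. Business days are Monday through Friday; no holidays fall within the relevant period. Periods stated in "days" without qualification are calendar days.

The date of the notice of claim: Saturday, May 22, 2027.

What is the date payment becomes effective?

June 30, 2027

Adding 10 calendar days to May 22, 2027 gives June 1, 2027, which is the last day of the proof-of-loss period.
The last day of the investigation period: June 1, 2027 + 25 days = June 26, 2027.
The date payment becomes effective: 3 business days after Saturday, June 26, 2027, skipping weekends — Jun 28, Jun 29, Jun 30 — lands on Wednesday, June 30, 2027.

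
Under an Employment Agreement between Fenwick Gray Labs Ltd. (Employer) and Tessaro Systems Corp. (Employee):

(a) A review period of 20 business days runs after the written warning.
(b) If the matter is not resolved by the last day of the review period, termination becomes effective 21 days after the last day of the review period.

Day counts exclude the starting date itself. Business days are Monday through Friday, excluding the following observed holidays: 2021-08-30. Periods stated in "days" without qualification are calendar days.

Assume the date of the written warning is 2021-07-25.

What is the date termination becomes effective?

2021-09-10

From Sunday, 2021-07-25, 20 business days (Jul 26, Jul 27, Jul 28, Jul 29, …, Aug 18, Aug 19, Aug 20, skipping weekends) brings us to Friday, 2021-08-20, which is the last day of the review period.
The date termination becomes effective: 2021-08-20 + 21 days = 2021-09-10.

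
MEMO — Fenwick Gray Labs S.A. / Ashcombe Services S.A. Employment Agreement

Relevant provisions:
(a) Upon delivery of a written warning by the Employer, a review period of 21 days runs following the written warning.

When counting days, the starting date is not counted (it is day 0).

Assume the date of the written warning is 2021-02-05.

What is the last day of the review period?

2021-02-26

The last day of the review period: 2021-02-05 + 21 days = 2021-02-26.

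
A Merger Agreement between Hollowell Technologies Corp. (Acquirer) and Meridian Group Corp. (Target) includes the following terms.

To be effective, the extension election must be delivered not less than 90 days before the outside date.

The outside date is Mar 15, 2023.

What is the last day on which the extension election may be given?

Mar 15, 2023 minus 90 days is Dec 15, 2022.

Dec 15, 2022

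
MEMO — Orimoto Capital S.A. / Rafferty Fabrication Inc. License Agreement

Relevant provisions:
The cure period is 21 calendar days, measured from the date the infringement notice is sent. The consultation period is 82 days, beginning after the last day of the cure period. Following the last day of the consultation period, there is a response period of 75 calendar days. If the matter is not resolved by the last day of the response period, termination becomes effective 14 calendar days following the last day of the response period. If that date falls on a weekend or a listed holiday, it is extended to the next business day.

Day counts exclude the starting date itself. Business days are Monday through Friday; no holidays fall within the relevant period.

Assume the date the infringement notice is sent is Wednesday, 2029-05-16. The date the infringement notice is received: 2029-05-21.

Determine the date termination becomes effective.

2029-11-26

The last day of the cure period: 2029-05-16 + 21 days = 2029-06-06.
Adding 82 calendar days to 2029-06-06 gives 2029-08-27, which is the last day of the consultation period.
Adding 75 calendar days to 2029-08-27 gives 2029-11-10, which is the last day of the response period.
The date termination becomes effective: 14 calendar days after 2029-11-10 is 2029-11-24. That falls on a Saturday, so it rolls to the next business day, Monday, 2029-11-26.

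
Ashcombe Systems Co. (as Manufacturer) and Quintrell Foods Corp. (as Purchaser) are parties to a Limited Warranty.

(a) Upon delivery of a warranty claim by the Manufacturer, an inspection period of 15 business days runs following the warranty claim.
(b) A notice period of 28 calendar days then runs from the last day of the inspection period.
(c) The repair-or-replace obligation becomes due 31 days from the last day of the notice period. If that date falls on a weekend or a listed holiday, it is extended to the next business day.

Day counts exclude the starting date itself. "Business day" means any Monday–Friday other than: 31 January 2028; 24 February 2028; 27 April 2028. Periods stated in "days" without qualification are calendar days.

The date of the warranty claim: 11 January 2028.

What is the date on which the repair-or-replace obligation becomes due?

3 April 2028

The last day of the inspection period: 15 business days after Tuesday, 11 January 2028, skipping weekends and the listed holiday on Jan 31 — Jan 12, Jan 13, Jan 14, Jan 17, …, Jan 28, Feb 1, Feb 2 — lands on Wednesday, 2 February 2028.
The last day of the notice period: 2 February 2028 + 28 days = 1 March 2028.
The date on which the repair-or-replace obligation becomes due: 31 calendar days after 1 March 2028 is 1 April 2028. That falls on a Saturday, so it rolls to the next business day, Monday, 3 April 2028.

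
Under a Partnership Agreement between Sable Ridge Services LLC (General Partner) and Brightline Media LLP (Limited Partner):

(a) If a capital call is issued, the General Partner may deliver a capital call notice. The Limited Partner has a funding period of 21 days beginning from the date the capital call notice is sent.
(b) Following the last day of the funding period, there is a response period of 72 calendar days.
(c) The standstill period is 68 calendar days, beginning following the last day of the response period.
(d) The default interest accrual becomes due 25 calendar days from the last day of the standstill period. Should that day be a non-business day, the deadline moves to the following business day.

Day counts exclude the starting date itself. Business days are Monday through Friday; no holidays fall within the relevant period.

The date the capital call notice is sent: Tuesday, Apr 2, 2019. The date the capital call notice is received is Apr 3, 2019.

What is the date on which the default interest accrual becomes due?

Oct 7, 2019

Adding 21 calendar days to Apr 2, 2019 gives Apr 23, 2019, which is the last day of the funding period.
Adding 72 calendar days to Apr 23, 2019 gives Jul 4, 2019, which is the last day of the response period.
The last day of the standstill period: Jul 4, 2019 + 68 days = Sep 10, 2019.
The date on which the default interest accrual becomes due: 25 calendar days after Sep 10, 2019 is Oct 5, 2019. That falls on a Saturday, so it rolls to the next business day, Monday, Oct 7, 2019.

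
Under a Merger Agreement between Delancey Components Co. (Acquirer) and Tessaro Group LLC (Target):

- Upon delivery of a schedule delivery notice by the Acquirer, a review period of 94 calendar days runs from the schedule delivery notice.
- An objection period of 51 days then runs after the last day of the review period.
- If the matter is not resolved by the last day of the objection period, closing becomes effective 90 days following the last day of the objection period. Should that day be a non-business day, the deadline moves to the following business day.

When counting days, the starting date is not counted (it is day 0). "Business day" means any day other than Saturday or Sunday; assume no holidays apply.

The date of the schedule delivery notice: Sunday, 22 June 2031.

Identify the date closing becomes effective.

12 February 2032

The last day of the review period: 22 June 2031 + 94 days = 24 September 2031.
Adding 51 calendar days to 24 September 2031 gives 14 November 2031, which is the last day of the objection period.
Adding 90 calendar days to 14 November 2031 gives 12 February 2032, which is the date closing becomes effective. 12 February 2032 is a Thursday, so no roll-forward applies.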